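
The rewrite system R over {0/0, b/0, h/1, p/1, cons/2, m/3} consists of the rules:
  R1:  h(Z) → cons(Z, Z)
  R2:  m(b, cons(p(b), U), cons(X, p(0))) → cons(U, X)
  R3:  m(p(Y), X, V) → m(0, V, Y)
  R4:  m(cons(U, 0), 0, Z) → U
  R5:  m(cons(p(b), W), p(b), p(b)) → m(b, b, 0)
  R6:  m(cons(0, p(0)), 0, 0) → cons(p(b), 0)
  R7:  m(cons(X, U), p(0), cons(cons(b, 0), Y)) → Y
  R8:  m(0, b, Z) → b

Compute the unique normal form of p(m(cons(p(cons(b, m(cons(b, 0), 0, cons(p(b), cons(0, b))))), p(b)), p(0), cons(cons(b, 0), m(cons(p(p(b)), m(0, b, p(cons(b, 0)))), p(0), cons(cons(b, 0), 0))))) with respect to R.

p(0)

1. p(m(cons(p(cons(b, m(cons(b, 0), 0, cons(p(b), cons(0, b))))), p(b)), p(0), cons(cons(b, 0), m(cons(p(p(b)), m(0, b, p(cons(b, 0)))), p(0), cons(cons(b, 0), 0)))))  →  p(m(cons(p(p(b)), m(0, b, p(cons(b, 0)))), p(0), cons(cons(b, 0), 0)))   [R7 at 1]
2. p(m(cons(p(p(b)), m(0, b, p(cons(b, 0)))), p(0), cons(cons(b, 0), 0)))  →  p(0)   [R7 at 1]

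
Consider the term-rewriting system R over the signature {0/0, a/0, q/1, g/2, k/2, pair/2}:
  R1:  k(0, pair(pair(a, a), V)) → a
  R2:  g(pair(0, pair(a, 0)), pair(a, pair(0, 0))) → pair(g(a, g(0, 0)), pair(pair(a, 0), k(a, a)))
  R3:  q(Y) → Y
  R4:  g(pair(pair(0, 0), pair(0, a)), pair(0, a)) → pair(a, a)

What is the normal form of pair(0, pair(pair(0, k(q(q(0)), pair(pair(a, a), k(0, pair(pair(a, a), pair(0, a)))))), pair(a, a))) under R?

1. pair(0, pair(pair(0, k(q(q(0)), pair(pair(a, a), k(0, pair(pair(a, a), pair(0, a)))))), pair(a, a)))  →  pair(0, pair(pair(0, k(q(0), pair(pair(a, a), k(0, pair(pair(a, a), pair(0, a)))))), pair(a, a)))   [R3 at 2.1.2.1]
2. pair(0, pair(pair(0, k(q(0), pair(pair(a, a), k(0, pair(pair(a, a), pair(0, a)))))), pair(a, a)))  →  pair(0, pair(pair(0, k(0, pair(pair(a, a), k(0, pair(pair(a, a), pair(0, a)))))), pair(a, a)))   [R3 at 2.1.2.1]
3. pair(0, pair(pair(0, k(0, pair(pair(a, a), k(0, pair(pair(a, a), pair(0, a)))))), pair(a, a)))  →  pair(0, pair(pair(0, a), pair(a, a)))   [R1 at 2.1.2]

pair(0, pair(pair(0, a), pair(a, a)))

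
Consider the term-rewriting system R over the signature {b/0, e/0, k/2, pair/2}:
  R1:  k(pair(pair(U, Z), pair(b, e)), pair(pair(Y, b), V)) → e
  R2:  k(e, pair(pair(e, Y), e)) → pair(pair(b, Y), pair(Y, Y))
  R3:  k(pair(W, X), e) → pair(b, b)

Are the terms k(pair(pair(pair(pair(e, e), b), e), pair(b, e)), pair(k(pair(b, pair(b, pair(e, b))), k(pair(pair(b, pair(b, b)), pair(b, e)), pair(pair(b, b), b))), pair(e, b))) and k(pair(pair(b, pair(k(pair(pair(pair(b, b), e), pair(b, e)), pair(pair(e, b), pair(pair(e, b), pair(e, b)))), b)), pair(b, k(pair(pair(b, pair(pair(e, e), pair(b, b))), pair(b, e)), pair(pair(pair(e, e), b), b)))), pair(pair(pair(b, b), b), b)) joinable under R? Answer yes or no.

yes — NF(t₁) = e, NF(t₂) = e

Reduce t₁ = k(pair(pair(pair(pair(e, e), b), e), pair(b, e)), pair(k(pair(b, pair(b, pair(e, b))), k(pair(pair(b, pair(b, b)), pair(b, e)), pair(pair(b, b), b))), pair(e, b))):
1. k(pair(pair(pair(pair(e, e), b), e), pair(b, e)), pair(k(pair(b, pair(b, pair(e, b))), k(pair(pair(b, pair(b, b)), pair(b, e)), pair(pair(b, b), b))), pair(e, b)))  →  k(pair(pair(pair(pair(e, e), b), e), pair(b, e)), pair(k(pair(b, pair(b, pair(e, b))), e), pair(e, b)))   [R1 at 2.1.2]
2. k(pair(pair(pair(pair(e, e), b), e), pair(b, e)), pair(k(pair(b, pair(b, pair(e, b))), e), pair(e, b)))  →  k(pair(pair(pair(pair(e, e), b), e), pair(b, e)), pair(pair(b, b), pair(e, b)))   [R3 at 2.1]
3. k(pair(pair(pair(pair(e, e), b), e), pair(b, e)), pair(pair(b, b), pair(e, b)))  →  e   [R1 at ε]

Reduce t₂ = k(pair(pair(b, pair(k(pair(pair(pair(b, b), e), pair(b, e)), pair(pair(e, b), pair(pair(e, b), pair(e, b)))), b)), pair(b, k(pair(pair(b, pair(pair(e, e), pair(b, b))), pair(b, e)), pair(pair(pair(e, e), b), b)))), pair(pair(pair(b, b), b), b)):
1. k(pair(pair(b, pair(k(pair(pair(pair(b, b), e), pair(b, e)), pair(pair(e, b), pair(pair(e, b), pair(e, b)))), b)), pair(b, k(pair(pair(b, pair(pair(e, e), pair(b, b))), pair(b, e)), pair(pair(pair(e, e), b), b)))), pair(pair(pair(b, b), b), b))  →  k(pair(pair(b, pair(e, b)), pair(b, k(pair(pair(b, pair(pair(e, e), pair(b, b))), pair(b, e)), pair(pair(pair(e, e), b), b)))), pair(pair(pair(b, b), b), b))   [R1 at 1.1.2.1]
2. k(pair(pair(b, pair(e, b)), pair(b, k(pair(pair(b, pair(pair(e, e), pair(b, b))), pair(b, e)), pair(pair(pair(e, e), b), b)))), pair(pair(pair(b, b), b), b))  →  k(pair(pair(b, pair(e, b)), pair(b, e)), pair(pair(pair(b, b), b), b))   [R1 at 1.2.2]
3. k(pair(pair(b, pair(e, b)), pair(b, e)), pair(pair(pair(b, b), b), b))  →  e   [R1 at ε]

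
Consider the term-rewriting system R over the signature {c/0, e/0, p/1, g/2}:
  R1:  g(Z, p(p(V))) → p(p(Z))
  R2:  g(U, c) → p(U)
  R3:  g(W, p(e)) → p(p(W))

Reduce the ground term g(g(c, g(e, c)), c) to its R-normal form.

p(p(p(c)))

1. g(g(c, g(e, c)), c)  →  p(g(c, g(e, c)))   [R2 at ε]
2. p(g(c, g(e, c)))  →  p(g(c, p(e)))   [R2 at 1.2]
3. p(g(c, p(e)))  →  p(p(p(c)))   [R3 at 1]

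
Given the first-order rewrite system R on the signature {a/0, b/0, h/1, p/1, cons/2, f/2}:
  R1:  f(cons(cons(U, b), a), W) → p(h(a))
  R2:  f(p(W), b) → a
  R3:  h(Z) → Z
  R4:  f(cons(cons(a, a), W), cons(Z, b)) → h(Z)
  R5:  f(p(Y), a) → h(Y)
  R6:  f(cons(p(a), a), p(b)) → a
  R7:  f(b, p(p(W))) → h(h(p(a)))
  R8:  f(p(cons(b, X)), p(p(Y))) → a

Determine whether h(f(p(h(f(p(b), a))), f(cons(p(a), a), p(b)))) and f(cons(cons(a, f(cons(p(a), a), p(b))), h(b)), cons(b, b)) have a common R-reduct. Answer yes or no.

yes — NF(t₁) = b, NF(t₂) = b

Reduce t₁ = h(f(p(h(f(p(b), a))), f(cons(p(a), a), p(b)))):
1. h(f(p(h(f(p(b), a))), f(cons(p(a), a), p(b))))  →  f(p(h(f(p(b), a))), f(cons(p(a), a), p(b)))   [R3 at ε]
2. f(p(h(f(p(b), a))), f(cons(p(a), a), p(b)))  →  f(p(f(p(b), a)), f(cons(p(a), a), p(b)))   [R3 at 1.1]
3. f(p(f(p(b), a)), f(cons(p(a), a), p(b)))  →  f(p(h(b)), f(cons(p(a), a), p(b)))   [R5 at 1.1]
4. f(p(h(b)), f(cons(p(a), a), p(b)))  →  f(p(b), f(cons(p(a), a), p(b)))   [R3 at 1.1]
5. f(p(b), f(cons(p(a), a), p(b)))  →  f(p(b), a)   [R6 at 2]
6. f(p(b), a)  →  h(b)   [R5 at ε]
7. h(b)  →  b   [R3 at ε]

Reduce t₂ = f(cons(cons(a, f(cons(p(a), a), p(b))), h(b)), cons(b, b)):
1. f(cons(cons(a, f(cons(p(a), a), p(b))), h(b)), cons(b, b))  →  f(cons(cons(a, a), h(b)), cons(b, b))   [R6 at 1.1.2]
2. f(cons(cons(a, a), h(b)), cons(b, b))  →  h(b)   [R4 at ε]
3. h(b)  →  b   [R3 at ε]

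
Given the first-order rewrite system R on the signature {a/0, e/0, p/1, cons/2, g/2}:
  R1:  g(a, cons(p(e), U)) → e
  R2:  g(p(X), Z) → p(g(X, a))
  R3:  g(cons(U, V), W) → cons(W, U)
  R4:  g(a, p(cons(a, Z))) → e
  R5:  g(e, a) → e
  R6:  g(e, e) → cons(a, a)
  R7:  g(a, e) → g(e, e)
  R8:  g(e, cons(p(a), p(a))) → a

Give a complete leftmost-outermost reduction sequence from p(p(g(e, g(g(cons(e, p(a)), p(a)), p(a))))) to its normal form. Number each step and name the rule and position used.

1. p(p(g(e, g(g(cons(e, p(a)), p(a)), p(a)))))  →  p(p(g(e, g(cons(p(a), e), p(a)))))   [R3 at 1.1.2.1]
2. p(p(g(e, g(cons(p(a), e), p(a)))))  →  p(p(g(e, cons(p(a), p(a)))))   [R3 at 1.1.2]
3. p(p(g(e, cons(p(a), p(a)))))  →  p(p(a))   [R8 at 1.1]

p(p(a))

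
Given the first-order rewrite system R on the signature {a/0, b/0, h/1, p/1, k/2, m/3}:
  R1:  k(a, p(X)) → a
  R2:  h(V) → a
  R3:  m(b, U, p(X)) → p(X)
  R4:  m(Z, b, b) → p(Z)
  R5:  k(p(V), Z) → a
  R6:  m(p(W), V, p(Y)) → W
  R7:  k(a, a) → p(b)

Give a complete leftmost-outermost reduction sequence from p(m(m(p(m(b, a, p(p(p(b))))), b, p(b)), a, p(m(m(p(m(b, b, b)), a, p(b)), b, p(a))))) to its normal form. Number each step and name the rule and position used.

p(p(p(b)))

1. p(m(m(p(m(b, a, p(p(p(b))))), b, p(b)), a, p(m(m(p(m(b, b, b)), a, p(b)), b, p(a)))))  →  p(m(m(b, a, p(p(p(b)))), a, p(m(m(p(m(b, b, b)), a, p(b)), b, p(a)))))   [R6 at 1.1]
2. p(m(m(b, a, p(p(p(b)))), a, p(m(m(p(m(b, b, b)), a, p(b)), b, p(a)))))  →  p(m(p(p(p(b))), a, p(m(m(p(m(b, b, b)), a, p(b)), b, p(a)))))   [R3 at 1.1]
3. p(m(p(p(p(b))), a, p(m(m(p(m(b, b, b)), a, p(b)), b, p(a)))))  →  p(p(p(b)))   [R6 at 1]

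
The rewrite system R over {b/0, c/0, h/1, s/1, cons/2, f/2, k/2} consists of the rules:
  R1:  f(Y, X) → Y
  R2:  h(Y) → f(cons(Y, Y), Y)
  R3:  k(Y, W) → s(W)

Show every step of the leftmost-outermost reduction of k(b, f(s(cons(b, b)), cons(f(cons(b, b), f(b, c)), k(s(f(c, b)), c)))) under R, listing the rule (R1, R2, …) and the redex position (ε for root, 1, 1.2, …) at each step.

1. k(b, f(s(cons(b, b)), cons(f(cons(b, b), f(b, c)), k(s(f(c, b)), c))))  →  s(f(s(cons(b, b)), cons(f(cons(b, b), f(b, c)), k(s(f(c, b)), c))))   [R3 at ε]
2. s(f(s(cons(b, b)), cons(f(cons(b, b), f(b, c)), k(s(f(c, b)), c))))  →  s(s(cons(b, b)))   [R1 at 1]

s(s(cons(b, b)))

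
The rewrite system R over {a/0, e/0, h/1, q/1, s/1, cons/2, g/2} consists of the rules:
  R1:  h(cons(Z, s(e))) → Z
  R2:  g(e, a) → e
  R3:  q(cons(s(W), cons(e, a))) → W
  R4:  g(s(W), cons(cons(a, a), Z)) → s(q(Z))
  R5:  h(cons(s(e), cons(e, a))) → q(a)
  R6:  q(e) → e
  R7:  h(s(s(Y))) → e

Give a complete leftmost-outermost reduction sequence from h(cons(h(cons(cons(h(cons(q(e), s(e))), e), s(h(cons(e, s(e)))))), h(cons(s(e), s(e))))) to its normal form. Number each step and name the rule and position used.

1. h(cons(h(cons(cons(h(cons(q(e), s(e))), e), s(h(cons(e, s(e)))))), h(cons(s(e), s(e)))))  →  h(cons(h(cons(cons(q(e), e), s(h(cons(e, s(e)))))), h(cons(s(e), s(e)))))   [R1 at 1.1.1.1.1]
2. h(cons(h(cons(cons(q(e), e), s(h(cons(e, s(e)))))), h(cons(s(e), s(e)))))  →  h(cons(h(cons(cons(e, e), s(h(cons(e, s(e)))))), h(cons(s(e), s(e)))))   [R6 at 1.1.1.1.1]
3. h(cons(h(cons(cons(e, e), s(h(cons(e, s(e)))))), h(cons(s(e), s(e)))))  →  h(cons(h(cons(cons(e, e), s(e))), h(cons(s(e), s(e)))))   [R1 at 1.1.1.2.1]
4. h(cons(h(cons(cons(e, e), s(e))), h(cons(s(e), s(e)))))  →  h(cons(cons(e, e), h(cons(s(e), s(e)))))   [R1 at 1.1]
5. h(cons(cons(e, e), h(cons(s(e), s(e)))))  →  h(cons(cons(e, e), s(e)))   [R1 at 1.2]
6. h(cons(cons(e, e), s(e)))  →  cons(e, e)   [R1 at ε]

cons(e, e)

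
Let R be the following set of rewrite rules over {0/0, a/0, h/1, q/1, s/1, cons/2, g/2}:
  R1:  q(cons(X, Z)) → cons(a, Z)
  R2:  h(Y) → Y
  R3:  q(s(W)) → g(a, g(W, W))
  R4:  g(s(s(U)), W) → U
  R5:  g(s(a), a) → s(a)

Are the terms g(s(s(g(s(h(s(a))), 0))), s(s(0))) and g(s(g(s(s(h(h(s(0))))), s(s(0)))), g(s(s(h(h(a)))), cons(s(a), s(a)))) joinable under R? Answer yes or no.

no — NF(t₁) = a, NF(t₂) = 0

Reduce t₁ = g(s(s(g(s(h(s(a))), 0))), s(s(0))):
1. g(s(s(g(s(h(s(a))), 0))), s(s(0)))  →  g(s(h(s(a))), 0)   [R4 at ε]
2. g(s(h(s(a))), 0)  →  g(s(s(a)), 0)   [R2 at 1.1]
3. g(s(s(a)), 0)  →  a   [R4 at ε]

Reduce t₂ = g(s(g(s(s(h(h(s(0))))), s(s(0)))), g(s(s(h(h(a)))), cons(s(a), s(a)))):
1. g(s(g(s(s(h(h(s(0))))), s(s(0)))), g(s(s(h(h(a)))), cons(s(a), s(a))))  →  g(s(h(h(s(0)))), g(s(s(h(h(a)))), cons(s(a), s(a))))   [R4 at 1.1]
2. g(s(h(h(s(0)))), g(s(s(h(h(a)))), cons(s(a), s(a))))  →  g(s(h(s(0))), g(s(s(h(h(a)))), cons(s(a), s(a))))   [R2 at 1.1]
3. g(s(h(s(0))), g(s(s(h(h(a)))), cons(s(a), s(a))))  →  g(s(s(0)), g(s(s(h(h(a)))), cons(s(a), s(a))))   [R2 at 1.1]
4. g(s(s(0)), g(s(s(h(h(a)))), cons(s(a), s(a))))  →  0   [R4 at ε]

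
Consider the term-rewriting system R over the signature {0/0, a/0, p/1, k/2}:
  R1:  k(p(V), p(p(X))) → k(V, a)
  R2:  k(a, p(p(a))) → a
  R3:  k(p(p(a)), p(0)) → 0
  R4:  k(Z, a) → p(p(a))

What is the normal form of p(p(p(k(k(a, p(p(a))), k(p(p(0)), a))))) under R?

1. p(p(p(k(k(a, p(p(a))), k(p(p(0)), a)))))  →  p(p(p(k(a, k(p(p(0)), a)))))   [R2 at 1.1.1.1]
2. p(p(p(k(a, k(p(p(0)), a)))))  →  p(p(p(k(a, p(p(a))))))   [R4 at 1.1.1.2]
3. p(p(p(k(a, p(p(a))))))  →  p(p(p(a)))   [R2 at 1.1.1]

p(p(p(a)))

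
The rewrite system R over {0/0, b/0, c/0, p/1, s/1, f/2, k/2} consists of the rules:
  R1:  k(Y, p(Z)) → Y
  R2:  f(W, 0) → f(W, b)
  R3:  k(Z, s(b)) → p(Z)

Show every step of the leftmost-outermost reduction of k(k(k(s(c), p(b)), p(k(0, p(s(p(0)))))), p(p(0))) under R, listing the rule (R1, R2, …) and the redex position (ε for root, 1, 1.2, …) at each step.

s(c)

1. k(k(k(s(c), p(b)), p(k(0, p(s(p(0)))))), p(p(0)))  →  k(k(s(c), p(b)), p(k(0, p(s(p(0))))))   [R1 at ε]
2. k(k(s(c), p(b)), p(k(0, p(s(p(0))))))  →  k(s(c), p(b))   [R1 at ε]
3. k(s(c), p(b))  →  s(c)   [R1 at ε]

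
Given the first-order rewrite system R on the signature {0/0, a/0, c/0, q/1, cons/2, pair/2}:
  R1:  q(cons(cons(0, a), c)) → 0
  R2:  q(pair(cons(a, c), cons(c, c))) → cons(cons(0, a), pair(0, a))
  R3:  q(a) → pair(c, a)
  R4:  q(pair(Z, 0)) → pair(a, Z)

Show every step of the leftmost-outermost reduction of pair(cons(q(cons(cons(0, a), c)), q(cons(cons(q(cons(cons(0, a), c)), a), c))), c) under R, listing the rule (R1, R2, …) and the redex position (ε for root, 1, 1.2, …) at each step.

1. pair(cons(q(cons(cons(0, a), c)), q(cons(cons(q(cons(cons(0, a), c)), a), c))), c)  →  pair(cons(0, q(cons(cons(q(cons(cons(0, a), c)), a), c))), c)   [R1 at 1.1]
2. pair(cons(0, q(cons(cons(q(cons(cons(0, a), c)), a), c))), c)  →  pair(cons(0, q(cons(cons(0, a), c))), c)   [R1 at 1.2.1.1.1]
3. pair(cons(0, q(cons(cons(0, a), c))), c)  →  pair(cons(0, 0), c)   [R1 at 1.2]

pair(cons(0, 0), c)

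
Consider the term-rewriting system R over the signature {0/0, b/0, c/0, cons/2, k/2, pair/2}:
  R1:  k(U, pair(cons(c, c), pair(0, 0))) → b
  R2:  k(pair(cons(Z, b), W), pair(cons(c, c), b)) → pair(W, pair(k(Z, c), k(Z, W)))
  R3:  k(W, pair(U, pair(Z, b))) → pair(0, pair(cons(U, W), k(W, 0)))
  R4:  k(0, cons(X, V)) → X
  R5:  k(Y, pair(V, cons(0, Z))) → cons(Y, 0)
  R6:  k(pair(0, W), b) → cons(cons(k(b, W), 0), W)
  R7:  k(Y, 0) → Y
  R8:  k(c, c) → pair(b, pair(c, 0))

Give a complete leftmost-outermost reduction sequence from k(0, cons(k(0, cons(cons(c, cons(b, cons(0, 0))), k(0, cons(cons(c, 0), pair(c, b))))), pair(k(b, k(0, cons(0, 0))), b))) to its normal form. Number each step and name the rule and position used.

1. k(0, cons(k(0, cons(cons(c, cons(b, cons(0, 0))), k(0, cons(cons(c, 0), pair(c, b))))), pair(k(b, k(0, cons(0, 0))), b)))  →  k(0, cons(cons(c, cons(b, cons(0, 0))), k(0, cons(cons(c, 0), pair(c, b)))))   [R4 at ε]
2. k(0, cons(cons(c, cons(b, cons(0, 0))), k(0, cons(cons(c, 0), pair(c, b)))))  →  cons(c, cons(b, cons(0, 0)))   [R4 at ε]

cons(c, cons(b, cons(0, 0)))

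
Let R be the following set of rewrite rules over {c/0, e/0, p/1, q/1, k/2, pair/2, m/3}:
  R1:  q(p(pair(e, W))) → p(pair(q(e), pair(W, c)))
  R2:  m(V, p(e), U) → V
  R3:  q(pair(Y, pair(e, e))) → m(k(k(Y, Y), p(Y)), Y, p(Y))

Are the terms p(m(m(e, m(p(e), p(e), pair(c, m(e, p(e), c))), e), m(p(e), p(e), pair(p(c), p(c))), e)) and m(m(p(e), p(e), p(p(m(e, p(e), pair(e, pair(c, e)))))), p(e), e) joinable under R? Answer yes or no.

Reduce t₁ = p(m(m(e, m(p(e), p(e), pair(c, m(e, p(e), c))), e), m(p(e), p(e), pair(p(c), p(c))), e)):
1. p(m(m(e, m(p(e), p(e), pair(c, m(e, p(e), c))), e), m(p(e), p(e), pair(p(c), p(c))), e))  →  p(m(m(e, p(e), e), m(p(e), p(e), pair(p(c), p(c))), e))   [R2 at 1.1.2]
2. p(m(m(e, p(e), e), m(p(e), p(e), pair(p(c), p(c))), e))  →  p(m(e, m(p(e), p(e), pair(p(c), p(c))), e))   [R2 at 1.1]
3. p(m(e, m(p(e), p(e), pair(p(c), p(c))), e))  →  p(m(e, p(e), e))   [R2 at 1.2]
4. p(m(e, p(e), e))  →  p(e)   [R2 at 1]

Reduce t₂ = m(m(p(e), p(e), p(p(m(e, p(e), pair(e, pair(c, e)))))), p(e), e):
1. m(m(p(e), p(e), p(p(m(e, p(e), pair(e, pair(c, e)))))), p(e), e)  →  m(p(e), p(e), p(p(m(e, p(e), pair(e, pair(c, e))))))   [R2 at ε]
2. m(p(e), p(e), p(p(m(e, p(e), pair(e, pair(c, e))))))  →  p(e)   [R2 at ε]

yes — NF(t₁) = p(e), NF(t₂) = p(e)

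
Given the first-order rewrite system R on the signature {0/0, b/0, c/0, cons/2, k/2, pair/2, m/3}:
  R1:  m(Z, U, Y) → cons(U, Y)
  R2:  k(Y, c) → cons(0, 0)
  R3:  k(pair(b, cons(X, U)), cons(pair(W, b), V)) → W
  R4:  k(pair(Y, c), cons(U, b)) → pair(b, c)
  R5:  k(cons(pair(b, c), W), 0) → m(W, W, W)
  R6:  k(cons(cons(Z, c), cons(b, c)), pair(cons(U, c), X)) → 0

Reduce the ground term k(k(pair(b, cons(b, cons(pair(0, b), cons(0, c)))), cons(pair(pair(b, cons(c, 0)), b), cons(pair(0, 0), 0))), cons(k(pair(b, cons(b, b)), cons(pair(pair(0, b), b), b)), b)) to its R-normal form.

0

1. k(k(pair(b, cons(b, cons(pair(0, b), cons(0, c)))), cons(pair(pair(b, cons(c, 0)), b), cons(pair(0, 0), 0))), cons(k(pair(b, cons(b, b)), cons(pair(pair(0, b), b), b)), b))  →  k(pair(b, cons(c, 0)), cons(k(pair(b, cons(b, b)), cons(pair(pair(0, b), b), b)), b))   [R3 at 1]
2. k(pair(b, cons(c, 0)), cons(k(pair(b, cons(b, b)), cons(pair(pair(0, b), b), b)), b))  →  k(pair(b, cons(c, 0)), cons(pair(0, b), b))   [R3 at 2.1]
3. k(pair(b, cons(c, 0)), cons(pair(0, b), b))  →  0   [R3 at ε]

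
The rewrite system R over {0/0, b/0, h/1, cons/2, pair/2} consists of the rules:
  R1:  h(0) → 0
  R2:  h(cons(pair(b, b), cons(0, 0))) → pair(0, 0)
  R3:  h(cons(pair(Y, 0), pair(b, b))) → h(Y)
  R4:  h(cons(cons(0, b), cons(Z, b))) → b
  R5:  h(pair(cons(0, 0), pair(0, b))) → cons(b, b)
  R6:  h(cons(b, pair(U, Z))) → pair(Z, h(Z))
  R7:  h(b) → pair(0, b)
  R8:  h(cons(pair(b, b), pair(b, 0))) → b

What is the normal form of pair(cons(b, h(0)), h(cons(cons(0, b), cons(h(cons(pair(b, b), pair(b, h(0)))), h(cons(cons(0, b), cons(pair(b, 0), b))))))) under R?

pair(cons(b, 0), b)

1. pair(cons(b, h(0)), h(cons(cons(0, b), cons(h(cons(pair(b, b), pair(b, h(0)))), h(cons(cons(0, b), cons(pair(b, 0), b)))))))  →  pair(cons(b, 0), h(cons(cons(0, b), cons(h(cons(pair(b, b), pair(b, h(0)))), h(cons(cons(0, b), cons(pair(b, 0), b)))))))   [R1 at 1.2]
2. pair(cons(b, 0), h(cons(cons(0, b), cons(h(cons(pair(b, b), pair(b, h(0)))), h(cons(cons(0, b), cons(pair(b, 0), b)))))))  →  pair(cons(b, 0), h(cons(cons(0, b), cons(h(cons(pair(b, b), pair(b, 0))), h(cons(cons(0, b), cons(pair(b, 0), b)))))))   [R1 at 2.1.2.1.1.2.2]
3. pair(cons(b, 0), h(cons(cons(0, b), cons(h(cons(pair(b, b), pair(b, 0))), h(cons(cons(0, b), cons(pair(b, 0), b)))))))  →  pair(cons(b, 0), h(cons(cons(0, b), cons(b, h(cons(cons(0, b), cons(pair(b, 0), b)))))))   [R8 at 2.1.2.1]
4. pair(cons(b, 0), h(cons(cons(0, b), cons(b, h(cons(cons(0, b), cons(pair(b, 0), b)))))))  →  pair(cons(b, 0), h(cons(cons(0, b), cons(b, b))))   [R4 at 2.1.2.2]
5. pair(cons(b, 0), h(cons(cons(0, b), cons(b, b))))  →  pair(cons(b, 0), b)   [R4 at 2]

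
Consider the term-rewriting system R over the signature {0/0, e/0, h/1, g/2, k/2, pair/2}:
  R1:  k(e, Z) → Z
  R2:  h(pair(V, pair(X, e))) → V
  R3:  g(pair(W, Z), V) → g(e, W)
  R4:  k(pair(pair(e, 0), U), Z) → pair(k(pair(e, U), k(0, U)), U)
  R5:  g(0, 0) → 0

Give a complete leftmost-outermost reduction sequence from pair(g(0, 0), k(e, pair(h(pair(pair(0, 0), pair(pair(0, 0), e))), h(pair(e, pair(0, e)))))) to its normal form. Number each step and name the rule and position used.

pair(0, pair(pair(0, 0), e))

1. pair(g(0, 0), k(e, pair(h(pair(pair(0, 0), pair(pair(0, 0), e))), h(pair(e, pair(0, e))))))  →  pair(0, k(e, pair(h(pair(pair(0, 0), pair(pair(0, 0), e))), h(pair(e, pair(0, e))))))   [R5 at 1]
2. pair(0, k(e, pair(h(pair(pair(0, 0), pair(pair(0, 0), e))), h(pair(e, pair(0, e))))))  →  pair(0, pair(h(pair(pair(0, 0), pair(pair(0, 0), e))), h(pair(e, pair(0, e)))))   [R1 at 2]
3. pair(0, pair(h(pair(pair(0, 0), pair(pair(0, 0), e))), h(pair(e, pair(0, e)))))  →  pair(0, pair(pair(0, 0), h(pair(e, pair(0, e)))))   [R2 at 2.1]
4. pair(0, pair(pair(0, 0), h(pair(e, pair(0, e)))))  →  pair(0, pair(pair(0, 0), e))   [R2 at 2.2]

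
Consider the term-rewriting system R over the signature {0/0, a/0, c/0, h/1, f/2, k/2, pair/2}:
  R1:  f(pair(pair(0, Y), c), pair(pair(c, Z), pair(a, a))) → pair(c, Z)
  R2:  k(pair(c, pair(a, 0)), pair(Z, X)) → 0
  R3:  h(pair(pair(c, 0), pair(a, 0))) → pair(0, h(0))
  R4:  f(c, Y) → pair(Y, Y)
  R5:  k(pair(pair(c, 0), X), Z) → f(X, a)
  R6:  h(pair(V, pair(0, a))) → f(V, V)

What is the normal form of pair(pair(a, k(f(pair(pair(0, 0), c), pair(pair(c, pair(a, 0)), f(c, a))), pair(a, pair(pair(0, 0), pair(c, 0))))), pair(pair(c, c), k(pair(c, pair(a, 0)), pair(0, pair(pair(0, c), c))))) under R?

pair(pair(a, 0), pair(pair(c, c), 0))

1. pair(pair(a, k(f(pair(pair(0, 0), c), pair(pair(c, pair(a, 0)), f(c, a))), pair(a, pair(pair(0, 0), pair(c, 0))))), pair(pair(c, c), k(pair(c, pair(a, 0)), pair(0, pair(pair(0, c), c)))))  →  pair(pair(a, k(f(pair(pair(0, 0), c), pair(pair(c, pair(a, 0)), pair(a, a))), pair(a, pair(pair(0, 0), pair(c, 0))))), pair(pair(c, c), k(pair(c, pair(a, 0)), pair(0, pair(pair(0, c), c)))))   [R4 at 1.2.1.2.2]
2. pair(pair(a, k(f(pair(pair(0, 0), c), pair(pair(c, pair(a, 0)), pair(a, a))), pair(a, pair(pair(0, 0), pair(c, 0))))), pair(pair(c, c), k(pair(c, pair(a, 0)), pair(0, pair(pair(0, c), c)))))  →  pair(pair(a, k(pair(c, pair(a, 0)), pair(a, pair(pair(0, 0), pair(c, 0))))), pair(pair(c, c), k(pair(c, pair(a, 0)), pair(0, pair(pair(0, c), c)))))   [R1 at 1.2.1]
3. pair(pair(a, k(pair(c, pair(a, 0)), pair(a, pair(pair(0, 0), pair(c, 0))))), pair(pair(c, c), k(pair(c, pair(a, 0)), pair(0, pair(pair(0, c), c)))))  →  pair(pair(a, 0), pair(pair(c, c), k(pair(c, pair(a, 0)), pair(0, pair(pair(0, c), c)))))   [R2 at 1.2]
4. pair(pair(a, 0), pair(pair(c, c), k(pair(c, pair(a, 0)), pair(0, pair(pair(0, c), c)))))  →  pair(pair(a, 0), pair(pair(c, c), 0))   [R2 at 2.2]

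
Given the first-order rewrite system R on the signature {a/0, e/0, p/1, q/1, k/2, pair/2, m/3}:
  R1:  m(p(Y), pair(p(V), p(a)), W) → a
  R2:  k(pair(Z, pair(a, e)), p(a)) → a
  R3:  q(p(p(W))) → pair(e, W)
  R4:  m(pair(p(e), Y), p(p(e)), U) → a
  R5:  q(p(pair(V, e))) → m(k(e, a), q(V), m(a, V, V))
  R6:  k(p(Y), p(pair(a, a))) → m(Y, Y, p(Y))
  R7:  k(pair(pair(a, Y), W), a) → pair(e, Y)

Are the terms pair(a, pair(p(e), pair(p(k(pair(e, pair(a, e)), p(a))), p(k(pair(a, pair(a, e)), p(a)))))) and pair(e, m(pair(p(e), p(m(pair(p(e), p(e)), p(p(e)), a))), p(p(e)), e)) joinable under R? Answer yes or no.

no — NF(t₁) = pair(a, pair(p(e), pair(p(a), p(a)))), NF(t₂) = pair(e, a)

Reduce t₁ = pair(a, pair(p(e), pair(p(k(pair(e, pair(a, e)), p(a))), p(k(pair(a, pair(a, e)), p(a)))))):
1. pair(a, pair(p(e), pair(p(k(pair(e, pair(a, e)), p(a))), p(k(pair(a, pair(a, e)), p(a))))))  →  pair(a, pair(p(e), pair(p(a), p(k(pair(a, pair(a, e)), p(a))))))   [R2 at 2.2.1.1]
2. pair(a, pair(p(e), pair(p(a), p(k(pair(a, pair(a, e)), p(a))))))  →  pair(a, pair(p(e), pair(p(a), p(a))))   [R2 at 2.2.2.1]

Reduce t₂ = pair(e, m(pair(p(e), p(m(pair(p(e), p(e)), p(p(e)), a))), p(p(e)), e)):
1. pair(e, m(pair(p(e), p(m(pair(p(e), p(e)), p(p(e)), a))), p(p(e)), e))  →  pair(e, a)   [R4 at 2]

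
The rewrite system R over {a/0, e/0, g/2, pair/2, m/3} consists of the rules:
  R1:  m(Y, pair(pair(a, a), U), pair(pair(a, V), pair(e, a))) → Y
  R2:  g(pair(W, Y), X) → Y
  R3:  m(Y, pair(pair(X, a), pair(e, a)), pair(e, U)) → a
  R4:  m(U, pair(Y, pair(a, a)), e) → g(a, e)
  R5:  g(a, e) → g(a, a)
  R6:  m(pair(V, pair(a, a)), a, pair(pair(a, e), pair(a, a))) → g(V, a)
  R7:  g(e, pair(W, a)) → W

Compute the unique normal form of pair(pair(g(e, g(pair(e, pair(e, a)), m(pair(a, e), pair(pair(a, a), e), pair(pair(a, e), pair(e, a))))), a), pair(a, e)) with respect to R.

1. pair(pair(g(e, g(pair(e, pair(e, a)), m(pair(a, e), pair(pair(a, a), e), pair(pair(a, e), pair(e, a))))), a), pair(a, e))  →  pair(pair(g(e, pair(e, a)), a), pair(a, e))   [R2 at 1.1.2]
2. pair(pair(g(e, pair(e, a)), a), pair(a, e))  →  pair(pair(e, a), pair(a, e))   [R7 at 1.1]

pair(pair(e, a), pair(a, e))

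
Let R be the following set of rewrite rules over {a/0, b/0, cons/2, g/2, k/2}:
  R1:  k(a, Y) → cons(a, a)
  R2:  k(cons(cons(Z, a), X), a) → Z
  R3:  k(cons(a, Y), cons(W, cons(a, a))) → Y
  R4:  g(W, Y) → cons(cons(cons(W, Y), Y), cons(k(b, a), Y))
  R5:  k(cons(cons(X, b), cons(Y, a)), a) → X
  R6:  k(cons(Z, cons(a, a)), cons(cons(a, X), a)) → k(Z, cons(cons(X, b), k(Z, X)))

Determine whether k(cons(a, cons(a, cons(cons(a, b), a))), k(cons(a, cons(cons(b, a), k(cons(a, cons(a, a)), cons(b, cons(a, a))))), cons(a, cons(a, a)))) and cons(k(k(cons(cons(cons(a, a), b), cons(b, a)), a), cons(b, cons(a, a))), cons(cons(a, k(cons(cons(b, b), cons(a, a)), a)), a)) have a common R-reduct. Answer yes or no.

yes — NF(t₁) = cons(a, cons(cons(a, b), a)), NF(t₂) = cons(a, cons(cons(a, b), a))

Reduce t₁ = k(cons(a, cons(a, cons(cons(a, b), a))), k(cons(a, cons(cons(b, a), k(cons(a, cons(a, a)), cons(b, cons(a, a))))), cons(a, cons(a, a)))):
1. k(cons(a, cons(a, cons(cons(a, b), a))), k(cons(a, cons(cons(b, a), k(cons(a, cons(a, a)), cons(b, cons(a, a))))), cons(a, cons(a, a))))  →  k(cons(a, cons(a, cons(cons(a, b), a))), cons(cons(b, a), k(cons(a, cons(a, a)), cons(b, cons(a, a)))))   [R3 at 2]
2. k(cons(a, cons(a, cons(cons(a, b), a))), cons(cons(b, a), k(cons(a, cons(a, a)), cons(b, cons(a, a)))))  →  k(cons(a, cons(a, cons(cons(a, b), a))), cons(cons(b, a), cons(a, a)))   [R3 at 2.2]
3. k(cons(a, cons(a, cons(cons(a, b), a))), cons(cons(b, a), cons(a, a)))  →  cons(a, cons(cons(a, b), a))   [R3 at ε]

Reduce t₂ = cons(k(k(cons(cons(cons(a, a), b), cons(b, a)), a), cons(b, cons(a, a))), cons(cons(a, k(cons(cons(b, b), cons(a, a)), a)), a)):
1. cons(k(k(cons(cons(cons(a, a), b), cons(b, a)), a), cons(b, cons(a, a))), cons(cons(a, k(cons(cons(b, b), cons(a, a)), a)), a))  →  cons(k(cons(a, a), cons(b, cons(a, a))), cons(cons(a, k(cons(cons(b, b), cons(a, a)), a)), a))   [R5 at 1.1]
2. cons(k(cons(a, a), cons(b, cons(a, a))), cons(cons(a, k(cons(cons(b, b), cons(a, a)), a)), a))  →  cons(a, cons(cons(a, k(cons(cons(b, b), cons(a, a)), a)), a))   [R3 at 1]
3. cons(a, cons(cons(a, k(cons(cons(b, b), cons(a, a)), a)), a))  →  cons(a, cons(cons(a, b), a))   [R5 at 2.1.2]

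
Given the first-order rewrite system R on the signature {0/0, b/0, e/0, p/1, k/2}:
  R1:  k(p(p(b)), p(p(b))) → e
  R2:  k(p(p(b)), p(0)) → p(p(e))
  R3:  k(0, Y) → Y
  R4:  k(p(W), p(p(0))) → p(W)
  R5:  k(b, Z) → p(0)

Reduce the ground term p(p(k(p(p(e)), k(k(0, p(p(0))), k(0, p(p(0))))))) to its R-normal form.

p(p(p(p(e))))

1. p(p(k(p(p(e)), k(k(0, p(p(0))), k(0, p(p(0)))))))  →  p(p(k(p(p(e)), k(p(p(0)), k(0, p(p(0)))))))   [R3 at 1.1.2.1]
2. p(p(k(p(p(e)), k(p(p(0)), k(0, p(p(0)))))))  →  p(p(k(p(p(e)), k(p(p(0)), p(p(0))))))   [R3 at 1.1.2.2]
3. p(p(k(p(p(e)), k(p(p(0)), p(p(0))))))  →  p(p(k(p(p(e)), p(p(0)))))   [R4 at 1.1.2]
4. p(p(k(p(p(e)), p(p(0)))))  →  p(p(p(p(e))))   [R4 at 1.1]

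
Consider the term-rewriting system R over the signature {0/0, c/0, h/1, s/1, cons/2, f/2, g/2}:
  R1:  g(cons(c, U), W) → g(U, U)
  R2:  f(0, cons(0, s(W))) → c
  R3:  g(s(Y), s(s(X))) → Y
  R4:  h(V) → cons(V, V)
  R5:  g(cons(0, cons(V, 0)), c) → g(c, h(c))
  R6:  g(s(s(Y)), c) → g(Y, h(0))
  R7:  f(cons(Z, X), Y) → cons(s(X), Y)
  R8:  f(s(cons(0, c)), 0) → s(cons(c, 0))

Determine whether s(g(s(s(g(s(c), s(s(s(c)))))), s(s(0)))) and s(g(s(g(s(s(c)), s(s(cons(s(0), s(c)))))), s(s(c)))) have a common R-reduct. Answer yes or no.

Reduce t₁ = s(g(s(s(g(s(c), s(s(s(c)))))), s(s(0)))):
1. s(g(s(s(g(s(c), s(s(s(c)))))), s(s(0))))  →  s(s(g(s(c), s(s(s(c))))))   [R3 at 1]
2. s(s(g(s(c), s(s(s(c))))))  →  s(s(c))   [R3 at 1.1]

Reduce t₂ = s(g(s(g(s(s(c)), s(s(cons(s(0), s(c)))))), s(s(c)))):
1. s(g(s(g(s(s(c)), s(s(cons(s(0), s(c)))))), s(s(c))))  →  s(g(s(s(c)), s(s(cons(s(0), s(c))))))   [R3 at 1]
2. s(g(s(s(c)), s(s(cons(s(0), s(c))))))  →  s(s(c))   [R3 at 1]

yes — NF(t₁) = s(s(c)), NF(t₂) = s(s(c))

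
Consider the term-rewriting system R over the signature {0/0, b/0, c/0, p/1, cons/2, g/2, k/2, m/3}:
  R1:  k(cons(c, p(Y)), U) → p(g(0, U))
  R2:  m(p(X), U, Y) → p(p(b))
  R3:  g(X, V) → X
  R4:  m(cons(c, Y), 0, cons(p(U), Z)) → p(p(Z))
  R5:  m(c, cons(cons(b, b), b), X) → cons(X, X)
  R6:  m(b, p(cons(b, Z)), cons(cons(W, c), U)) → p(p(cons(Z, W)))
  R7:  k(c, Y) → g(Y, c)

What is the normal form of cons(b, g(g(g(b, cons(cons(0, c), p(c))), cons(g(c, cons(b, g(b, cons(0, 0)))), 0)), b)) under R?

1. cons(b, g(g(g(b, cons(cons(0, c), p(c))), cons(g(c, cons(b, g(b, cons(0, 0)))), 0)), b))  →  cons(b, g(g(b, cons(cons(0, c), p(c))), cons(g(c, cons(b, g(b, cons(0, 0)))), 0)))   [R3 at 2]
2. cons(b, g(g(b, cons(cons(0, c), p(c))), cons(g(c, cons(b, g(b, cons(0, 0)))), 0)))  →  cons(b, g(b, cons(cons(0, c), p(c))))   [R3 at 2]
3. cons(b, g(b, cons(cons(0, c), p(c))))  →  cons(b, b)   [R3 at 2]

cons(b, b)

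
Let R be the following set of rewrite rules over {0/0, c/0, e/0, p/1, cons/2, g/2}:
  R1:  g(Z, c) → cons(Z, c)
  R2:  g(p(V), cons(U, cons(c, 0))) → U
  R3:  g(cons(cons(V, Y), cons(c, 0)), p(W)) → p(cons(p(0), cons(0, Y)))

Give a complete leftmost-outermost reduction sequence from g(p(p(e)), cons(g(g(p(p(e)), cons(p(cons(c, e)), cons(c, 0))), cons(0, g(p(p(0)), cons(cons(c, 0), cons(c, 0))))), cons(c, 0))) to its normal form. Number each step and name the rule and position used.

1. g(p(p(e)), cons(g(g(p(p(e)), cons(p(cons(c, e)), cons(c, 0))), cons(0, g(p(p(0)), cons(cons(c, 0), cons(c, 0))))), cons(c, 0)))  →  g(g(p(p(e)), cons(p(cons(c, e)), cons(c, 0))), cons(0, g(p(p(0)), cons(cons(c, 0), cons(c, 0)))))   [R2 at ε]
2. g(g(p(p(e)), cons(p(cons(c, e)), cons(c, 0))), cons(0, g(p(p(0)), cons(cons(c, 0), cons(c, 0)))))  →  g(p(cons(c, e)), cons(0, g(p(p(0)), cons(cons(c, 0), cons(c, 0)))))   [R2 at 1]
3. g(p(cons(c, e)), cons(0, g(p(p(0)), cons(cons(c, 0), cons(c, 0)))))  →  g(p(cons(c, e)), cons(0, cons(c, 0)))   [R2 at 2.2]
4. g(p(cons(c, e)), cons(0, cons(c, 0)))  →  0   [R2 at ε]

0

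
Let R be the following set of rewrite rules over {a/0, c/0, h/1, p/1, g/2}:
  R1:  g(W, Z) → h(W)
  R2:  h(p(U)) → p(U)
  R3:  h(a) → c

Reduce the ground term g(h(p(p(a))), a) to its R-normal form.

1. g(h(p(p(a))), a)  →  h(h(p(p(a))))   [R1 at ε]
2. h(h(p(p(a))))  →  h(p(p(a)))   [R2 at 1]
3. h(p(p(a)))  →  p(p(a))   [R2 at ε]

p(p(a))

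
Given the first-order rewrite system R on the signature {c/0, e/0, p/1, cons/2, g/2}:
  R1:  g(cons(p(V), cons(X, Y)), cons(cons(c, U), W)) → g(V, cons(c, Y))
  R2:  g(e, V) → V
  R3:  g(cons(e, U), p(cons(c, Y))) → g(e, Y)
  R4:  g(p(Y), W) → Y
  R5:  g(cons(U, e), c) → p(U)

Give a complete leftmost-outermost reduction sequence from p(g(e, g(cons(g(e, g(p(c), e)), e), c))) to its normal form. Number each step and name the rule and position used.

1. p(g(e, g(cons(g(e, g(p(c), e)), e), c)))  →  p(g(cons(g(e, g(p(c), e)), e), c))   [R2 at 1]
2. p(g(cons(g(e, g(p(c), e)), e), c))  →  p(p(g(e, g(p(c), e))))   [R5 at 1]
3. p(p(g(e, g(p(c), e))))  →  p(p(g(p(c), e)))   [R2 at 1.1]
4. p(p(g(p(c), e)))  →  p(p(c))   [R4 at 1.1]

p(p(c))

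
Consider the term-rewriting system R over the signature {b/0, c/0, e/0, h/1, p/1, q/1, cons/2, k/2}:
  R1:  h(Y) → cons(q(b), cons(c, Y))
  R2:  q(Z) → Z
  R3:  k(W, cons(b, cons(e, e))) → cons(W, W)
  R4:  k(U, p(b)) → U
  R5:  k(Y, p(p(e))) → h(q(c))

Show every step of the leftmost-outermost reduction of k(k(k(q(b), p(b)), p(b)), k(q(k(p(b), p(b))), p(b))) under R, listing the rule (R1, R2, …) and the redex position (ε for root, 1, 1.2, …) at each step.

b

1. k(k(k(q(b), p(b)), p(b)), k(q(k(p(b), p(b))), p(b)))  →  k(k(q(b), p(b)), k(q(k(p(b), p(b))), p(b)))   [R4 at 1]
2. k(k(q(b), p(b)), k(q(k(p(b), p(b))), p(b)))  →  k(q(b), k(q(k(p(b), p(b))), p(b)))   [R4 at 1]
3. k(q(b), k(q(k(p(b), p(b))), p(b)))  →  k(b, k(q(k(p(b), p(b))), p(b)))   [R2 at 1]
4. k(b, k(q(k(p(b), p(b))), p(b)))  →  k(b, q(k(p(b), p(b))))   [R4 at 2]
5. k(b, q(k(p(b), p(b))))  →  k(b, k(p(b), p(b)))   [R2 at 2]
6. k(b, k(p(b), p(b)))  →  k(b, p(b))   [R4 at 2]
7. k(b, p(b))  →  b   [R4 at ε]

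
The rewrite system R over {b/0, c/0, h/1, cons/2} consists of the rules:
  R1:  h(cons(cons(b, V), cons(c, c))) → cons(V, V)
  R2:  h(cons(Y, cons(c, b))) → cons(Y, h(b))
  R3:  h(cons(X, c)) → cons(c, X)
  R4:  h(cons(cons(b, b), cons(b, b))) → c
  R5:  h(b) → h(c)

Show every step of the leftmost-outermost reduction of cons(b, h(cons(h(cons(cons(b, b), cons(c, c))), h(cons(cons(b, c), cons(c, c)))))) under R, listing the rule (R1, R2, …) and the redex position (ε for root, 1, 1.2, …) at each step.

1. cons(b, h(cons(h(cons(cons(b, b), cons(c, c))), h(cons(cons(b, c), cons(c, c))))))  →  cons(b, h(cons(cons(b, b), h(cons(cons(b, c), cons(c, c))))))   [R1 at 2.1.1]
2. cons(b, h(cons(cons(b, b), h(cons(cons(b, c), cons(c, c))))))  →  cons(b, h(cons(cons(b, b), cons(c, c))))   [R1 at 2.1.2]
3. cons(b, h(cons(cons(b, b), cons(c, c))))  →  cons(b, cons(b, b))   [R1 at 2]

cons(b, cons(b, b))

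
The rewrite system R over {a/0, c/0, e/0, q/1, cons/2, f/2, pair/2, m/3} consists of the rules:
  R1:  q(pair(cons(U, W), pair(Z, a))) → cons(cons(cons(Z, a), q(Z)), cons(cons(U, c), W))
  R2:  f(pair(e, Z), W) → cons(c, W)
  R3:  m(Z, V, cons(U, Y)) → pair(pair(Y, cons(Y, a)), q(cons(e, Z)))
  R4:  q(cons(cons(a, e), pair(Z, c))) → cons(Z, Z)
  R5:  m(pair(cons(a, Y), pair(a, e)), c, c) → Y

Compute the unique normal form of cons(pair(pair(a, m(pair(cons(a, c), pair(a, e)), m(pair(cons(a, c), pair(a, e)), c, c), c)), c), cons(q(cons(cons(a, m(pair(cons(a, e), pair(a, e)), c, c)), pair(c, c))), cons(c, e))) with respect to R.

1. cons(pair(pair(a, m(pair(cons(a, c), pair(a, e)), m(pair(cons(a, c), pair(a, e)), c, c), c)), c), cons(q(cons(cons(a, m(pair(cons(a, e), pair(a, e)), c, c)), pair(c, c))), cons(c, e)))  →  cons(pair(pair(a, m(pair(cons(a, c), pair(a, e)), c, c)), c), cons(q(cons(cons(a, m(pair(cons(a, e), pair(a, e)), c, c)), pair(c, c))), cons(c, e)))   [R5 at 1.1.2.2]
2. cons(pair(pair(a, m(pair(cons(a, c), pair(a, e)), c, c)), c), cons(q(cons(cons(a, m(pair(cons(a, e), pair(a, e)), c, c)), pair(c, c))), cons(c, e)))  →  cons(pair(pair(a, c), c), cons(q(cons(cons(a, m(pair(cons(a, e), pair(a, e)), c, c)), pair(c, c))), cons(c, e)))   [R5 at 1.1.2]
3. cons(pair(pair(a, c), c), cons(q(cons(cons(a, m(pair(cons(a, e), pair(a, e)), c, c)), pair(c, c))), cons(c, e)))  →  cons(pair(pair(a, c), c), cons(q(cons(cons(a, e), pair(c, c))), cons(c, e)))   [R5 at 2.1.1.1.2]
4. cons(pair(pair(a, c), c), cons(q(cons(cons(a, e), pair(c, c))), cons(c, e)))  →  cons(pair(pair(a, c), c), cons(cons(c, c), cons(c, e)))   [R4 at 2.1]

cons(pair(pair(a, c), c), cons(cons(c, c), cons(c, e)))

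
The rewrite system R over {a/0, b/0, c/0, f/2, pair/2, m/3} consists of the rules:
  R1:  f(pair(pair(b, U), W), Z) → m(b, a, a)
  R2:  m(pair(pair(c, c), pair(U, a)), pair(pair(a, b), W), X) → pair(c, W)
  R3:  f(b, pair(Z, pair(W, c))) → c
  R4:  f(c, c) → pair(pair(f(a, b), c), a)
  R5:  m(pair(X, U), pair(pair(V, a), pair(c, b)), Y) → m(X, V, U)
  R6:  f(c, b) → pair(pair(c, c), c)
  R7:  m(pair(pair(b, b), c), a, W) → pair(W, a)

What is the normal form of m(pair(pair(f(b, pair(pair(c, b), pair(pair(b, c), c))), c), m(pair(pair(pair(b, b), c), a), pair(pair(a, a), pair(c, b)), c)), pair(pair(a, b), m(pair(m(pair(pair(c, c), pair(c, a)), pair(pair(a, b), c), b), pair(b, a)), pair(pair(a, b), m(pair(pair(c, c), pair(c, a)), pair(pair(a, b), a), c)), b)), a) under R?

1. m(pair(pair(f(b, pair(pair(c, b), pair(pair(b, c), c))), c), m(pair(pair(pair(b, b), c), a), pair(pair(a, a), pair(c, b)), c)), pair(pair(a, b), m(pair(m(pair(pair(c, c), pair(c, a)), pair(pair(a, b), c), b), pair(b, a)), pair(pair(a, b), m(pair(pair(c, c), pair(c, a)), pair(pair(a, b), a), c)), b)), a)  →  m(pair(pair(c, c), m(pair(pair(pair(b, b), c), a), pair(pair(a, a), pair(c, b)), c)), pair(pair(a, b), m(pair(m(pair(pair(c, c), pair(c, a)), pair(pair(a, b), c), b), pair(b, a)), pair(pair(a, b), m(pair(pair(c, c), pair(c, a)), pair(pair(a, b), a), c)), b)), a)   [R3 at 1.1.1]
2. m(pair(pair(c, c), m(pair(pair(pair(b, b), c), a), pair(pair(a, a), pair(c, b)), c)), pair(pair(a, b), m(pair(m(pair(pair(c, c), pair(c, a)), pair(pair(a, b), c), b), pair(b, a)), pair(pair(a, b), m(pair(pair(c, c), pair(c, a)), pair(pair(a, b), a), c)), b)), a)  →  m(pair(pair(c, c), m(pair(pair(b, b), c), a, a)), pair(pair(a, b), m(pair(m(pair(pair(c, c), pair(c, a)), pair(pair(a, b), c), b), pair(b, a)), pair(pair(a, b), m(pair(pair(c, c), pair(c, a)), pair(pair(a, b), a), c)), b)), a)   [R5 at 1.2]
3. m(pair(pair(c, c), m(pair(pair(b, b), c), a, a)), pair(pair(a, b), m(pair(m(pair(pair(c, c), pair(c, a)), pair(pair(a, b), c), b), pair(b, a)), pair(pair(a, b), m(pair(pair(c, c), pair(c, a)), pair(pair(a, b), a), c)), b)), a)  →  m(pair(pair(c, c), pair(a, a)), pair(pair(a, b), m(pair(m(pair(pair(c, c), pair(c, a)), pair(pair(a, b), c), b), pair(b, a)), pair(pair(a, b), m(pair(pair(c, c), pair(c, a)), pair(pair(a, b), a), c)), b)), a)   [R7 at 1.2]
4. m(pair(pair(c, c), pair(a, a)), pair(pair(a, b), m(pair(m(pair(pair(c, c), pair(c, a)), pair(pair(a, b), c), b), pair(b, a)), pair(pair(a, b), m(pair(pair(c, c), pair(c, a)), pair(pair(a, b), a), c)), b)), a)  →  pair(c, m(pair(m(pair(pair(c, c), pair(c, a)), pair(pair(a, b), c), b), pair(b, a)), pair(pair(a, b), m(pair(pair(c, c), pair(c, a)), pair(pair(a, b), a), c)), b))   [R2 at ε]
5. pair(c, m(pair(m(pair(pair(c, c), pair(c, a)), pair(pair(a, b), c), b), pair(b, a)), pair(pair(a, b), m(pair(pair(c, c), pair(c, a)), pair(pair(a, b), a), c)), b))  →  pair(c, m(pair(pair(c, c), pair(b, a)), pair(pair(a, b), m(pair(pair(c, c), pair(c, a)), pair(pair(a, b), a), c)), b))   [R2 at 2.1.1]
6. pair(c, m(pair(pair(c, c), pair(b, a)), pair(pair(a, b), m(pair(pair(c, c), pair(c, a)), pair(pair(a, b), a), c)), b))  →  pair(c, pair(c, m(pair(pair(c, c), pair(c, a)), pair(pair(a, b), a), c)))   [R2 at 2]
7. pair(c, pair(c, m(pair(pair(c, c), pair(c, a)), pair(pair(a, b), a), c)))  →  pair(c, pair(c, pair(c, a)))   [R2 at 2.2]

pair(c, pair(c, pair(c, a)))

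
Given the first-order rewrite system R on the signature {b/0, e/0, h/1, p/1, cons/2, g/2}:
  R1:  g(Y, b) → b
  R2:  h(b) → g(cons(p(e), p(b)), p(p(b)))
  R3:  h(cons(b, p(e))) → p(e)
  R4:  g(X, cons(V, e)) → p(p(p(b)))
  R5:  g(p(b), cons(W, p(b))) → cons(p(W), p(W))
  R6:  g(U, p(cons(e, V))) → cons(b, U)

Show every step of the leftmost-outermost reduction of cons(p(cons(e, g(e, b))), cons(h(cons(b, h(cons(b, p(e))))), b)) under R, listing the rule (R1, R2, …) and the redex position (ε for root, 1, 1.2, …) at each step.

1. cons(p(cons(e, g(e, b))), cons(h(cons(b, h(cons(b, p(e))))), b))  →  cons(p(cons(e, b)), cons(h(cons(b, h(cons(b, p(e))))), b))   [R1 at 1.1.2]
2. cons(p(cons(e, b)), cons(h(cons(b, h(cons(b, p(e))))), b))  →  cons(p(cons(e, b)), cons(h(cons(b, p(e))), b))   [R3 at 2.1.1.2]
3. cons(p(cons(e, b)), cons(h(cons(b, p(e))), b))  →  cons(p(cons(e, b)), cons(p(e), b))   [R3 at 2.1]

cons(p(cons(e, b)), cons(p(e), b))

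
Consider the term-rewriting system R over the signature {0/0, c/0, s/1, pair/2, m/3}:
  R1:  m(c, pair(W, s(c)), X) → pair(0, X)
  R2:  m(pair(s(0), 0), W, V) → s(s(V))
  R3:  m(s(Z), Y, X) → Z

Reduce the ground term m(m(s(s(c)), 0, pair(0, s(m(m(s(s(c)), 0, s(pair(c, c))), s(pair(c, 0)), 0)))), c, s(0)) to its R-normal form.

1. m(m(s(s(c)), 0, pair(0, s(m(m(s(s(c)), 0, s(pair(c, c))), s(pair(c, 0)), 0)))), c, s(0))  →  m(s(c), c, s(0))   [R3 at 1]
2. m(s(c), c, s(0))  →  c   [R3 at ε]

c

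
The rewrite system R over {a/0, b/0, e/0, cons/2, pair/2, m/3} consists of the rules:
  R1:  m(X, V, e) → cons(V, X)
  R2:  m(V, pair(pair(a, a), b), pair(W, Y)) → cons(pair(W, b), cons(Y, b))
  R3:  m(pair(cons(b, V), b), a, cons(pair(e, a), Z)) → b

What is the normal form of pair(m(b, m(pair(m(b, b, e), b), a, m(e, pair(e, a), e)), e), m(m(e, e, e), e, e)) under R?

pair(cons(b, b), cons(e, cons(e, e)))

1. pair(m(b, m(pair(m(b, b, e), b), a, m(e, pair(e, a), e)), e), m(m(e, e, e), e, e))  →  pair(cons(m(pair(m(b, b, e), b), a, m(e, pair(e, a), e)), b), m(m(e, e, e), e, e))   [R1 at 1]
2. pair(cons(m(pair(m(b, b, e), b), a, m(e, pair(e, a), e)), b), m(m(e, e, e), e, e))  →  pair(cons(m(pair(cons(b, b), b), a, m(e, pair(e, a), e)), b), m(m(e, e, e), e, e))   [R1 at 1.1.1.1]
3. pair(cons(m(pair(cons(b, b), b), a, m(e, pair(e, a), e)), b), m(m(e, e, e), e, e))  →  pair(cons(m(pair(cons(b, b), b), a, cons(pair(e, a), e)), b), m(m(e, e, e), e, e))   [R1 at 1.1.3]
4. pair(cons(m(pair(cons(b, b), b), a, cons(pair(e, a), e)), b), m(m(e, e, e), e, e))  →  pair(cons(b, b), m(m(e, e, e), e, e))   [R3 at 1.1]
5. pair(cons(b, b), m(m(e, e, e), e, e))  →  pair(cons(b, b), cons(e, m(e, e, e)))   [R1 at 2]
6. pair(cons(b, b), cons(e, m(e, e, e)))  →  pair(cons(b, b), cons(e, cons(e, e)))   [R1 at 2.2]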